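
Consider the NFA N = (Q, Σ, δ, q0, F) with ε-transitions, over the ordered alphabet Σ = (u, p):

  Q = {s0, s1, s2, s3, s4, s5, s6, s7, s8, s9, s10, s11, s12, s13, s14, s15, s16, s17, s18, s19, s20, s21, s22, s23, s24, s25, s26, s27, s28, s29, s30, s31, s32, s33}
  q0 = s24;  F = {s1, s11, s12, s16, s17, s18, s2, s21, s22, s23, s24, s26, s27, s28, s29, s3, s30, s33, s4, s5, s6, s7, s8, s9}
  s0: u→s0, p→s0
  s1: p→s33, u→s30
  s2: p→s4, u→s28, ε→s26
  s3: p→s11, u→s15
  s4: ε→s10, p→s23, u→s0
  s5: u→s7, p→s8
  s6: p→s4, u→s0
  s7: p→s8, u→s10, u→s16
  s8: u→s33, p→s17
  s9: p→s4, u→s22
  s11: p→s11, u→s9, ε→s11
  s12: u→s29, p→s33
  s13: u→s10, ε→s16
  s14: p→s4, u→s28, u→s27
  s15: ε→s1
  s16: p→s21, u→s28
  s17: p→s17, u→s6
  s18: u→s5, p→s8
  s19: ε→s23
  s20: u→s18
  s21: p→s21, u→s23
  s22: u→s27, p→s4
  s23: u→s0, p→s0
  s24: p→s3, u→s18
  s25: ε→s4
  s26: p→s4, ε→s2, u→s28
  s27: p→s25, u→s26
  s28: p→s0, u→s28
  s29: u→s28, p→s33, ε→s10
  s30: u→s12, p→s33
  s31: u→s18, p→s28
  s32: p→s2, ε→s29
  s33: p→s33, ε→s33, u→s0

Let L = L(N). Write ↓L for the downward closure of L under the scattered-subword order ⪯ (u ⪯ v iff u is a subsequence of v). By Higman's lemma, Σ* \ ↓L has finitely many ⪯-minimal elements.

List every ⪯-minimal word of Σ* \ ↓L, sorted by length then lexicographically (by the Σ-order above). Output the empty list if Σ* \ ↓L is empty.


|Q|=34, |F|=24, |δ|=70 (11 ε).
min D↑ (24 st, q0=0, F={13}): 0:u→1,p→2 1:u→3,p→4 2:u→5,p→6 3:u→7,p→4 4:u→8,p→9 5:u→10,p→8 6:u→11,p→6 7:u→12,p→4 8:u→13,p→8 9:u→14,p→9 10:u→15,p→8 11:u→16,p→17 12:u→18,p→19 13:u→13,p→13 14:u→13,p→17 15:u→20,p→8 16:u→21,p→17 17:u→13,p→22 18:u→18,p→13 19:u→22,p→19 20:u→18,p→8 21:u→23,p→17 22:u→13,p→13 23:u→18,p→17 (ε-aug+det+¬).
'upuu': run [28, 25, 10, 6, 1] end={s0} rej; 4/4 single-dels accept.
'pupu': N↓-sim [28, 23, 18, 6, 1] end={s0} ∉↓L; 4/4 del acc.
'uuuuup': run [28, 25, 21, 18, 12, 3, 1] end={s0} ∉↓L; 6/6 deletions ∈↓L.
'ppuppp': run [28, 23, 16, 12, 5, 2, 1] end={s0} — reject; 6/6 single-dels accept.
4 obstructions.

Antichain: [upuu, pupu, uuuuup, ppuppp].


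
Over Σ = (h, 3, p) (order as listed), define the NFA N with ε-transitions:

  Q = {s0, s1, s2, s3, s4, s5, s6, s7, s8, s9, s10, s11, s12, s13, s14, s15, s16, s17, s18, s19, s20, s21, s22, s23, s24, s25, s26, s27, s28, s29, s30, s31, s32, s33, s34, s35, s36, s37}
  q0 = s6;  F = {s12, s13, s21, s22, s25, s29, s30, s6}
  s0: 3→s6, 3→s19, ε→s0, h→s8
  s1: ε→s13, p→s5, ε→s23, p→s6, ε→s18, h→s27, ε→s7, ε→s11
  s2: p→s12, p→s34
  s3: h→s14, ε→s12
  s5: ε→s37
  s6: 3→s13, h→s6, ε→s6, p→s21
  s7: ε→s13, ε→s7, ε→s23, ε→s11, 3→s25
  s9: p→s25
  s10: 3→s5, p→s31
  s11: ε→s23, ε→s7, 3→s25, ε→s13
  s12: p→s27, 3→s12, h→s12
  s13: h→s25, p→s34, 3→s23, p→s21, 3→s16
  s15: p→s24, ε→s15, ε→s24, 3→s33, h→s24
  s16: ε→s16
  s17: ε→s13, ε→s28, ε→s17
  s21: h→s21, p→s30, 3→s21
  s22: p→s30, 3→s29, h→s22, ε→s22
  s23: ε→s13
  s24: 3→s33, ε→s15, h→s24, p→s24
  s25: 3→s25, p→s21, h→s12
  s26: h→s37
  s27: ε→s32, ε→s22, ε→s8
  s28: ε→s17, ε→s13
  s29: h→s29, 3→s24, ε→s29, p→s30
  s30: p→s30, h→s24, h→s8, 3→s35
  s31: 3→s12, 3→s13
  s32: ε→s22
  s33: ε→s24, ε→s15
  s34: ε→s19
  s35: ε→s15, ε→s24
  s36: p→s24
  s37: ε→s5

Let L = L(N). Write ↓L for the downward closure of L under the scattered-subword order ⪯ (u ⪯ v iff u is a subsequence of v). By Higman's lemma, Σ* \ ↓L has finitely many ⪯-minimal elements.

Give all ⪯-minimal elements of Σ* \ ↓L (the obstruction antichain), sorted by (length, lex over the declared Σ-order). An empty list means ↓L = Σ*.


|Q|=38, |F|=8, |δ|=89 (38 ε).
min D↑ (9 st, q0=0, F={6}): 0:h→0,3→1,p→2 1:h→3,3→1,p→2 2:h→2,3→2,p→4 3:h→5,3→3,p→2 4:h→6,3→6,p→4 5:h→5,3→5,p→7 6:h→6,3→6,p→6 7:h→7,3→8,p→4 8:h→8,3→6,p→4 [Hopcroft].
'pph': |S_i|=[19, 13, 6, 4] end={s15,s24,s33,s8} — reject; 3/3 single-dels accept.
'pp3': N↓-sim [19, 13, 6, 4] end={s15,s24,s33,s35} ∉↓L; 3/3 del acc.
'3hhp33': run [19, 18, 13, 12, 10, 7, 4] end={s15,s24,s33,s35} ∉↓L; 6/6 single-dels accept.
3 minimals (antichain).

Antichain: [pph, pp3, 3hhp33].


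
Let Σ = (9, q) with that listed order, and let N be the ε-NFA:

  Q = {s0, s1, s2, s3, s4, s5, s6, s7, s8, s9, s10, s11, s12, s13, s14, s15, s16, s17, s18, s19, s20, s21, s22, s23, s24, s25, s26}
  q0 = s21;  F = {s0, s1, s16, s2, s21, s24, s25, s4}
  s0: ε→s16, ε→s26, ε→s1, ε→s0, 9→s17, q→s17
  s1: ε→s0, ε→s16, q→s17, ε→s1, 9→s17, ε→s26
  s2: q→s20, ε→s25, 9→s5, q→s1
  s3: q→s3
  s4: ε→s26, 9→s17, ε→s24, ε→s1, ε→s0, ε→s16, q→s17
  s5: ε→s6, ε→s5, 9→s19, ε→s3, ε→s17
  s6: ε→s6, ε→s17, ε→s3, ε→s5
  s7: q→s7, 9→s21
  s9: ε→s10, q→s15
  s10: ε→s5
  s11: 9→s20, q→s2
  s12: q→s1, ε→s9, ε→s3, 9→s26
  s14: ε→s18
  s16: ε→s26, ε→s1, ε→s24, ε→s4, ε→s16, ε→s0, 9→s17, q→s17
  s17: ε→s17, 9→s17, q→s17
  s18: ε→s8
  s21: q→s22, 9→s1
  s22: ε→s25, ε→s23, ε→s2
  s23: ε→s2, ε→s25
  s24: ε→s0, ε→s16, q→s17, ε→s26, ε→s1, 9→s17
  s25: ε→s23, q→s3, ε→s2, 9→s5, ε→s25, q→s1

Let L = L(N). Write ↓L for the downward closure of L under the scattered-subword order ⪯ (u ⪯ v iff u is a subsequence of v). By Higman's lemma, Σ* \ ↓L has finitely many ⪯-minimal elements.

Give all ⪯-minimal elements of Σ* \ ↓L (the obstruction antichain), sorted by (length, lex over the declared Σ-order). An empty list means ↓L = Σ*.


|Q|=27, |F|=8, |δ|=76 (47 ε).
min D↑ (4 st, q0=0, F={3}): 0:9→1,q→2 1:9→3,q→3 2:9→3,q→1 3:9→3,q→3 (ε-aug+det+¬).
'99': run [17, 11, 2] end={s17,s19} ∉↓L; 2/2 del acc.
'9q': run [17, 11, 2] end={s17,s3} — reject; 2/2 single-dels accept.
'q9': run [17, 16, 5] end={s17,s19,s3,s5,s6} ∉↓L; 2/2 single-dels accept.
'qqq': run [17, 16, 9, 2] end={s17,s3} — reject; 3/3 del acc.
4 obstructions.

Antichain: [99, 9q, q9, qqq].


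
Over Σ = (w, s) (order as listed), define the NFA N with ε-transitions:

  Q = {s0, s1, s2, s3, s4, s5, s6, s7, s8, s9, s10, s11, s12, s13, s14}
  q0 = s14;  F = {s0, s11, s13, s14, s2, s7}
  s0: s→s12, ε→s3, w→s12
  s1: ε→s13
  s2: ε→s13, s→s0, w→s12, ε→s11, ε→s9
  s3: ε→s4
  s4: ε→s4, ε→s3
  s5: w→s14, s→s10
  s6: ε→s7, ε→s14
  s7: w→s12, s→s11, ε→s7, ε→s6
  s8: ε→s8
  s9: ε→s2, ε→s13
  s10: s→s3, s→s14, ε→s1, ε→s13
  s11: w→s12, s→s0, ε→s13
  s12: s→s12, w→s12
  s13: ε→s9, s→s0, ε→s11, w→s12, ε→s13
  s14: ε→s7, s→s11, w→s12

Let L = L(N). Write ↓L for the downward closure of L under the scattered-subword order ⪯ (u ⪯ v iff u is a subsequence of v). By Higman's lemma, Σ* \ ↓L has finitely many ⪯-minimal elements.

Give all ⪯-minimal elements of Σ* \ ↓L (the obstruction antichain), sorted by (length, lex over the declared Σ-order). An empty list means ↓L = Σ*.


min(Σ*\↓L) = [w, sss].

|Q|=15, |F|=6, |δ|=40 (22 ε).
min D↑ (4 st, q0=0, F={1}): 0:w→1,s→2 1:w→1,s→1 2:w→1,s→3 3:w→1,s→1.
'w': N↓-sim [11, 1] end={s12} rej; 1/1 del acc.
'sss': |S_i|=[11, 8, 4, 1] end={s12} rej; 3/3 del acc.
2 words, ⪯-incomp.


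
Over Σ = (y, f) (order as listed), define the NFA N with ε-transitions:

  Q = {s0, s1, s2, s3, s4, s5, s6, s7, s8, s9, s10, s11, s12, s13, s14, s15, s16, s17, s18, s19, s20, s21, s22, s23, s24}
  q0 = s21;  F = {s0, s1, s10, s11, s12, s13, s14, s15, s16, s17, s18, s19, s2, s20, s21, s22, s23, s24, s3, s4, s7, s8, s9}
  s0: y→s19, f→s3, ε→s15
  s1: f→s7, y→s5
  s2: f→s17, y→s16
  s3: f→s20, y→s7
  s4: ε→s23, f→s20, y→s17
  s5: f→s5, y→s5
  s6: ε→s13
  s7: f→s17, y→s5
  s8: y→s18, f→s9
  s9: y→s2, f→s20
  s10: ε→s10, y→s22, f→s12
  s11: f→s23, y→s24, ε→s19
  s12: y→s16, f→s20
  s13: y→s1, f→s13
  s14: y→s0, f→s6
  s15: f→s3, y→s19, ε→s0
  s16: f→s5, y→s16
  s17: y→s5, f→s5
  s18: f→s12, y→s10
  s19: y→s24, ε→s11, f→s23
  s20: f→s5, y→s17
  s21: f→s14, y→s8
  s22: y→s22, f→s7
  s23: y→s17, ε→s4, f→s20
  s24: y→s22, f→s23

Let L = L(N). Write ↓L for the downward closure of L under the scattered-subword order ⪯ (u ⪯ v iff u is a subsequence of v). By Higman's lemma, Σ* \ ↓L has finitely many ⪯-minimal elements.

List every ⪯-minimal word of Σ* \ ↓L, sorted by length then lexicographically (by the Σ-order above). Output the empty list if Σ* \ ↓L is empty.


|Q|=25, |F|=23, |δ|=56 (8 ε).
min D↑ (21 st, q0=0, F={17}): 0:y→1,f→2 1:y→3,f→4 2:y→5,f→6 3:y→7,f→8 4:y→9,f→10 5:y→11,f→12 6:y→13,f→6 7:y→14,f→8 8:y→15,f→10 9:y→15,f→16 10:y→16,f→17 11:y→18,f→19 12:y→20,f→10 13:y→17,f→20 14:y→14,f→20 15:y→15,f→17 16:y→17,f→17 17:y→17,f→17 18:y→14,f→19 19:y→16,f→10 20:y→17,f→16 (ε-aug+det+¬).
'yfff': |S_i|=[25, 21, 11, 3, 1] end={s5} ∉↓L; 4/4 del acc.
'ffyy': N↓-sim [25, 21, 10, 4, 1] end={s5} rej; 4/4 del acc.
'yyfyf': N↓-sim [25, 21, 15, 8, 3, 1] end={s5} — reject; 5/5 deletions ∈↓L.
'yfyyf': |S_i|=[25, 21, 11, 5, 2, 1] end={s5} ∉↓L; 5/5 deletions ∈↓L.
'yfyfy': run [25, 21, 11, 5, 2, 1] end={s5} rej; 5/5 single-dels accept.
'yyyyfy': N↓-sim [25, 21, 15, 11, 5, 3, 1] end={s5} ∉↓L; 6/6 del acc.
6 obstructions.

A = [yfff, ffyy, yyfyf, yfyyf, yfyfy, yyyyfy].


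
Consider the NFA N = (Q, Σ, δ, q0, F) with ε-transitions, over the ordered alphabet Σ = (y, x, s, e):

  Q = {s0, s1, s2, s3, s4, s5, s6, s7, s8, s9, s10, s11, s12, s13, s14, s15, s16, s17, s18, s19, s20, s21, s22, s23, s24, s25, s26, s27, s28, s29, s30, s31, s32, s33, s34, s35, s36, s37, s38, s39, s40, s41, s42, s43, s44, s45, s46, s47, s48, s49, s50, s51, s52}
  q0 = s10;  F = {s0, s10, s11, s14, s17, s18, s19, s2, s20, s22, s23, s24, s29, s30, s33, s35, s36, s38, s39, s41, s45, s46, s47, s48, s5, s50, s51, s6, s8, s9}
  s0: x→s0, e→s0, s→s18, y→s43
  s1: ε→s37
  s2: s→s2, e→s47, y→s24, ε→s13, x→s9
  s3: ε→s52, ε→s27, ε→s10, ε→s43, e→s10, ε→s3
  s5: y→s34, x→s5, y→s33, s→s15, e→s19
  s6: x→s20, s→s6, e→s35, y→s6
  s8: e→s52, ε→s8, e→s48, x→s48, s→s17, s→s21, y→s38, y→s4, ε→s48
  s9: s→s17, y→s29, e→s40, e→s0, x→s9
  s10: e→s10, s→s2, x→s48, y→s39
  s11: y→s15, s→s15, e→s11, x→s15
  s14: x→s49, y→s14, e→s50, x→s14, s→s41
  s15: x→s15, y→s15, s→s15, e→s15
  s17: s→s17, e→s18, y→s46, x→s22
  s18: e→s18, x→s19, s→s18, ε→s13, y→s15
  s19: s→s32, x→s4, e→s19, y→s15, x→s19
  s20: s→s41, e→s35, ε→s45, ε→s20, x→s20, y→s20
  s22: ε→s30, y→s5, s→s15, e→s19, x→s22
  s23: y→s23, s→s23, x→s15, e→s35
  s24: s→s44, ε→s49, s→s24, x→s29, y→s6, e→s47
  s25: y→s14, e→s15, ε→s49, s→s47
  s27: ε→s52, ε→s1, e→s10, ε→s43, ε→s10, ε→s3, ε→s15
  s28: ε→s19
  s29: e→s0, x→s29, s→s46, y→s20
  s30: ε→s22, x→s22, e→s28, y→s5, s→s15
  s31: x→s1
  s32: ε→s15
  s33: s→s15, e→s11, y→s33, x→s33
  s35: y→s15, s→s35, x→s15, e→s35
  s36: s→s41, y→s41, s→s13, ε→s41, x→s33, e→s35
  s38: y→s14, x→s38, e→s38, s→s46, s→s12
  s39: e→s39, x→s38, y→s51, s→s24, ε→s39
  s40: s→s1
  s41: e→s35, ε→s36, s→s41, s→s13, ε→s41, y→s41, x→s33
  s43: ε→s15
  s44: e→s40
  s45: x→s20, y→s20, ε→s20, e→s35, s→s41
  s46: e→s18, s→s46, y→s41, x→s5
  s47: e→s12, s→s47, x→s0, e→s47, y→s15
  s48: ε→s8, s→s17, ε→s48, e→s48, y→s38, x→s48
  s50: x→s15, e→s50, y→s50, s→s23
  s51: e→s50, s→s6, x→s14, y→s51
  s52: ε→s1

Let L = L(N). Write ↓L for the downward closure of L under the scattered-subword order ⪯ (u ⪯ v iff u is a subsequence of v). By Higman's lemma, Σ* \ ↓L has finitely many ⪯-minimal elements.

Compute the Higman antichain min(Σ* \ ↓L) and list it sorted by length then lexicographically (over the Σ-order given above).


|Q|=53, |F|=30, |δ|=177 (33 ε).
min D↑ (27 st, q0=0, F={18}): 0:y→1,x→2,s→3,e→0 1:y→4,x→5,s→6,e→1 2:y→5,x→2,s→7,e→2 3:y→6,x→8,s→3,e→9 4:y→4,x→10,s→11,e→12 5:y→10,x→5,s→13,e→5 6:y→11,x→14,s→6,e→9 7:y→13,x→15,s→7,e→16 8:y→14,x→8,s→7,e→17 9:y→18,x→17,s→9,e→9 10:y→10,x→10,s→19,e→12 11:y→11,x→20,s→11,e→21 12:y→12,x→18,s→22,e→12 13:y→19,x→23,s→13,e→16 14:y→20,x→14,s→13,e→17 15:y→23,x→15,s→18,e→24 16:y→18,x→24,s→16,e→16 17:y→18,x→17,s→16,e→17 18:y→18,x→18,s→18,e→18 19:y→19,x→25,s→19,e→21 20:y→20,x→20,s→19,e→21 21:y→18,x→18,s→21,e→21 22:y→22,x→18,s→22,e→21 23:y→25,x→23,s→18,e→24 24:y→18,x→24,s→18,e→24 25:y→25,x→25,s→18,e→26 26:y→18,x→18,s→18,e→26.
'sey': |S_i|=[45, 36, 16, 2] end={s15,s43} ∉↓L; 3/3 del acc.
'yyex': run [45, 34, 17, 5, 1] end={s15} rej; 4/4 del acc.
'xsxs': |S_i|=[45, 37, 23, 11, 2] end={s15,s32} — reject; 4/4 del acc.
3 minimals (antichain).

min(Σ*\↓L) = [sey, yyex, xsxs].


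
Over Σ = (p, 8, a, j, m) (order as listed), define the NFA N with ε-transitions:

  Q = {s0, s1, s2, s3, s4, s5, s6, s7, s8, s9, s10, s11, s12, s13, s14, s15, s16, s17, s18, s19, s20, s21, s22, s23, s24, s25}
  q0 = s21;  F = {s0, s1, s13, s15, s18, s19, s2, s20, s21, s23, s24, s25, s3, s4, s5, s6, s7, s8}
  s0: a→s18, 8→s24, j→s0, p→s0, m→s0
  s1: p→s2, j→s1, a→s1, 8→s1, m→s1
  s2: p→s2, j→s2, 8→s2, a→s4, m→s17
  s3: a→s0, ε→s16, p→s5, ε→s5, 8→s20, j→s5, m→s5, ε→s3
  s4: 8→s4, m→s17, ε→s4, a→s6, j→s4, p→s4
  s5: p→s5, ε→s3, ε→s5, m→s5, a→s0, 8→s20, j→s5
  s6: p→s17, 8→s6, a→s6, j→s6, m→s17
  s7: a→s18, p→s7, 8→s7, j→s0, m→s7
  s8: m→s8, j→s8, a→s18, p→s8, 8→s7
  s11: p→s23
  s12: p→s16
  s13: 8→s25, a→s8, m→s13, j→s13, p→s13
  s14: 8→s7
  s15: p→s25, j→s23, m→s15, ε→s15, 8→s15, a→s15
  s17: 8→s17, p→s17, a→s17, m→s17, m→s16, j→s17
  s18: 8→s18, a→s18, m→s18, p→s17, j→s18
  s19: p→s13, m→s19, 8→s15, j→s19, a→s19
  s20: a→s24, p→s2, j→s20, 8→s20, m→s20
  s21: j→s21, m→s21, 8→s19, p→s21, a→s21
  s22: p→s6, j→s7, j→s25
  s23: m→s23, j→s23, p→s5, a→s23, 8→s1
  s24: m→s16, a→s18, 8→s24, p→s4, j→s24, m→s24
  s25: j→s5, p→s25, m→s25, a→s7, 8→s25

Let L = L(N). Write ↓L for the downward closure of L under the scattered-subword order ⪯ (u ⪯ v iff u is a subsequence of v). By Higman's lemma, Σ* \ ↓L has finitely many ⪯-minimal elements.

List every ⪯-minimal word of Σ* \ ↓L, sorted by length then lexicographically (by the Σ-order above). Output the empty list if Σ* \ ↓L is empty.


|Q|=26, |F|=18, |δ|=110 (7 ε).
min D↑ (18 st, q0=0, F={13}): 0:p→0,8→1,a→0,j→0,m→0 1:p→2,8→3,a→1,j→1,m→1 2:p→2,8→4,a→5,j→2,m→2 3:p→4,8→3,a→3,j→6,m→3 4:p→4,8→4,a→7,j→8,m→4 5:p→5,8→7,a→9,j→5,m→5 6:p→8,8→10,a→6,j→6,m→6 7:p→7,8→7,a→9,j→11,m→7 8:p→8,8→12,a→11,j→8,m→8 9:p→13,8→9,a→9,j→9,m→9 10:p→14,8→10,a→10,j→10,m→10 11:p→11,8→15,a→9,j→11,m→11 12:p→14,8→12,a→15,j→12,m→12 13:p→13,8→13,a→13,j→13,m→13 14:p→14,8→14,a→16,j→14,m→13 15:p→16,8→15,a→9,j→15,m→15 16:p→16,8→16,a→17,j→16,m→13 17:p→13,8→17,a→17,j→17,m→13.
'8paap': run [20, 19, 15, 9, 4, 2] end={s16,s17} rej; 5/5 del acc.
'88j8pm': N↓-sim [20, 19, 16, 13, 9, 5, 2] end={s16,s17} ∉↓L; 6/6 del acc.
2 obstructions.

min(Σ*\↓L) = [8paap, 88j8pm].


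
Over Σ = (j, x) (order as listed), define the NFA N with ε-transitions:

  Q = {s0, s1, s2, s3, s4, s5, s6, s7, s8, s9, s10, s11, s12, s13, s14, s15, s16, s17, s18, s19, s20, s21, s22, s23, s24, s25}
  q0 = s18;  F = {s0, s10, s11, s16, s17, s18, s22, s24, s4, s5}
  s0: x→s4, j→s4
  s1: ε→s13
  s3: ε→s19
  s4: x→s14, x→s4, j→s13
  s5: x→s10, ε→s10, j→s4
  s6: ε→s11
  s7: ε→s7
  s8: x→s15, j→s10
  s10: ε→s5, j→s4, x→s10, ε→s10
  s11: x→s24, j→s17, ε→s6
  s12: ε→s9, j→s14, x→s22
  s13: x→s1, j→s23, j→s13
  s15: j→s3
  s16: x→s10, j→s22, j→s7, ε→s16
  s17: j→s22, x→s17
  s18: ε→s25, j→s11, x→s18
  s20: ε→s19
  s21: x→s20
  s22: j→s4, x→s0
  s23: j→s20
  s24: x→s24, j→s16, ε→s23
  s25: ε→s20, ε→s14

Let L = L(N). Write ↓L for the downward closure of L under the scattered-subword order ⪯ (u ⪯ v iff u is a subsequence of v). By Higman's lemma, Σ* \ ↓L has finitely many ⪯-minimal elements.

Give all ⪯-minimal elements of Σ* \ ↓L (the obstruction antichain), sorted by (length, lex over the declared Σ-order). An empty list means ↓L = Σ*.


Antichain: [jjjjj, jjjxxj, jxjxjj].

|Q|=26, |F|=10, |δ|=47 (15 ε).
min D↑ (10 st, q0=0, F={9}): 0:j→1,x→0 1:j→2,x→3 2:j→4,x→2 3:j→5,x→3 4:j→6,x→7 5:j→4,x→8 6:j→9,x→6 7:j→6,x→6 8:j→6,x→8 9:j→9,x→9.
'jjjjj': run [19, 17, 14, 10, 7, 5] end={s1,s13,s19,s20,s23} rej; 5/5 del acc.
'jjjxxj': N↓-sim [19, 17, 14, 10, 8, 7, 5] end={s1,s13,s19,s20,s23} rej; 6/6 single-dels accept.
'jxjxjj': N↓-sim [19, 17, 15, 13, 10, 7, 5] end={s1,s13,s19,s20,s23} rej; 6/6 deletions ∈↓L.
3 obstructions.


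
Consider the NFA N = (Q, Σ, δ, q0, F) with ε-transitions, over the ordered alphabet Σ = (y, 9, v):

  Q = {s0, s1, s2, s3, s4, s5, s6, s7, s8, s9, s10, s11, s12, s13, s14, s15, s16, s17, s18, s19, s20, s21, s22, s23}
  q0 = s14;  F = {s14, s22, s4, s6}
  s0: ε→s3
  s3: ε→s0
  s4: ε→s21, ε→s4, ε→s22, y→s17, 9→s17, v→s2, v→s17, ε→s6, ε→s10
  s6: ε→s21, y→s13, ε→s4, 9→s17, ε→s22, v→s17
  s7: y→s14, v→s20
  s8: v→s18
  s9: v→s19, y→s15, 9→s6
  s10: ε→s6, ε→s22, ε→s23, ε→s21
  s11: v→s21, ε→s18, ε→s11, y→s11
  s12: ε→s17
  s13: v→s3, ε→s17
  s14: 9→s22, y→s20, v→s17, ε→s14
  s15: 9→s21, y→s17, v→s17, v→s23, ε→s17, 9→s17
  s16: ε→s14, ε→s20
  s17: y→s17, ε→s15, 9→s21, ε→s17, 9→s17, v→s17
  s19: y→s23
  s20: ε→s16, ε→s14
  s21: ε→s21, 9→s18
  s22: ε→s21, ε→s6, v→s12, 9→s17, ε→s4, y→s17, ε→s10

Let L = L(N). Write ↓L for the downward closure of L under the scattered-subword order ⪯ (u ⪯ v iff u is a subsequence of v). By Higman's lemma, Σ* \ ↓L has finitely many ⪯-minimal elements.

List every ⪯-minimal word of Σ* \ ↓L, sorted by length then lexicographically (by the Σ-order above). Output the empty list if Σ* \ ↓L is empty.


min(Σ*\↓L) = [v, 9y, 99].

|Q|=24, |F|=4, |δ|=64 (31 ε).
min D↑ (3 st, q0=0, F={2}): 0:y→0,9→1,v→2 1:y→2,9→2,v→2 2:y→2,9→2,v→2 [Hopcroft].
'v': run [17, 9] end={s0,s12,s15,s17,s18,s2,s21,s23,s3} ∉↓L; 1/1 single-dels accept.
'9y': N↓-sim [17, 14, 8] end={s0,s13,s15,s17,s18,s21,s23,s3} ∉↓L; 2/2 del acc.
'99': |S_i|=[17, 14, 5] end={s15,s17,s18,s21,s23} — reject; 2/2 single-dels accept.
3 words, ⪯-incomp.


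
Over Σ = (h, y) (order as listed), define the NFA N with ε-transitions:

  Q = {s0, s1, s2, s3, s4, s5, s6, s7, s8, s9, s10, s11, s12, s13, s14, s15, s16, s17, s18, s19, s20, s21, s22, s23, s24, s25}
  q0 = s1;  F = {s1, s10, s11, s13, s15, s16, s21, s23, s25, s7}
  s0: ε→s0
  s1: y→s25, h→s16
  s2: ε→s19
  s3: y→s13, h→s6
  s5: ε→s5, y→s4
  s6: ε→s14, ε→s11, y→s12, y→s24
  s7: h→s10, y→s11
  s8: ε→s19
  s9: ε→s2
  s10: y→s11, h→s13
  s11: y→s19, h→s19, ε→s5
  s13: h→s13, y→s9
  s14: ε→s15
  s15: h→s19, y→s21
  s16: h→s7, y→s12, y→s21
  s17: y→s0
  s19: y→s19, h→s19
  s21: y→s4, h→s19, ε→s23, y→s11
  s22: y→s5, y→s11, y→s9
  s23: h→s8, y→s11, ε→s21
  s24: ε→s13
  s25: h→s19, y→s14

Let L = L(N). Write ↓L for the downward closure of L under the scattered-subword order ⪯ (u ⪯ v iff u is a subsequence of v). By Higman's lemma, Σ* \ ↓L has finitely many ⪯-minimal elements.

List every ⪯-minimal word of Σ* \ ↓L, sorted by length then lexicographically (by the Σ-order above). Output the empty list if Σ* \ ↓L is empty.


|Q|=26, |F|=10, |δ|=45 (12 ε).
min D↑ (10 st, q0=0, F={5}): 0:h→1,y→2 1:h→3,y→4 2:h→5,y→6 3:h→7,y→8 4:h→5,y→8 5:h→5,y→5 6:h→5,y→4 7:h→9,y→8 8:h→5,y→5 9:h→9,y→5 [Hopcroft].
'yh': N↓-sim [18, 13, 2] end={s19,s8} — reject; 2/2 deletions ∈↓L.
'hhyy': run [18, 14, 10, 6, 2] end={s19,s4} ∉↓L; 4/4 deletions ∈↓L.
'hyyy': N↓-sim [18, 14, 10, 4, 2] end={s19,s4} ∉↓L; 4/4 del acc.
'hhhhy': |S_i|=[18, 14, 10, 8, 4, 3] end={s19,s2,s9} ∉↓L; 5/5 single-dels accept.
'yyyyy': |S_i|=[18, 13, 9, 7, 4, 2] end={s19,s4} rej; 5/5 del acc.
5 obstructions.

min(Σ*\↓L) = [yh, hhyy, hyyy, hhhhy, yyyyy].


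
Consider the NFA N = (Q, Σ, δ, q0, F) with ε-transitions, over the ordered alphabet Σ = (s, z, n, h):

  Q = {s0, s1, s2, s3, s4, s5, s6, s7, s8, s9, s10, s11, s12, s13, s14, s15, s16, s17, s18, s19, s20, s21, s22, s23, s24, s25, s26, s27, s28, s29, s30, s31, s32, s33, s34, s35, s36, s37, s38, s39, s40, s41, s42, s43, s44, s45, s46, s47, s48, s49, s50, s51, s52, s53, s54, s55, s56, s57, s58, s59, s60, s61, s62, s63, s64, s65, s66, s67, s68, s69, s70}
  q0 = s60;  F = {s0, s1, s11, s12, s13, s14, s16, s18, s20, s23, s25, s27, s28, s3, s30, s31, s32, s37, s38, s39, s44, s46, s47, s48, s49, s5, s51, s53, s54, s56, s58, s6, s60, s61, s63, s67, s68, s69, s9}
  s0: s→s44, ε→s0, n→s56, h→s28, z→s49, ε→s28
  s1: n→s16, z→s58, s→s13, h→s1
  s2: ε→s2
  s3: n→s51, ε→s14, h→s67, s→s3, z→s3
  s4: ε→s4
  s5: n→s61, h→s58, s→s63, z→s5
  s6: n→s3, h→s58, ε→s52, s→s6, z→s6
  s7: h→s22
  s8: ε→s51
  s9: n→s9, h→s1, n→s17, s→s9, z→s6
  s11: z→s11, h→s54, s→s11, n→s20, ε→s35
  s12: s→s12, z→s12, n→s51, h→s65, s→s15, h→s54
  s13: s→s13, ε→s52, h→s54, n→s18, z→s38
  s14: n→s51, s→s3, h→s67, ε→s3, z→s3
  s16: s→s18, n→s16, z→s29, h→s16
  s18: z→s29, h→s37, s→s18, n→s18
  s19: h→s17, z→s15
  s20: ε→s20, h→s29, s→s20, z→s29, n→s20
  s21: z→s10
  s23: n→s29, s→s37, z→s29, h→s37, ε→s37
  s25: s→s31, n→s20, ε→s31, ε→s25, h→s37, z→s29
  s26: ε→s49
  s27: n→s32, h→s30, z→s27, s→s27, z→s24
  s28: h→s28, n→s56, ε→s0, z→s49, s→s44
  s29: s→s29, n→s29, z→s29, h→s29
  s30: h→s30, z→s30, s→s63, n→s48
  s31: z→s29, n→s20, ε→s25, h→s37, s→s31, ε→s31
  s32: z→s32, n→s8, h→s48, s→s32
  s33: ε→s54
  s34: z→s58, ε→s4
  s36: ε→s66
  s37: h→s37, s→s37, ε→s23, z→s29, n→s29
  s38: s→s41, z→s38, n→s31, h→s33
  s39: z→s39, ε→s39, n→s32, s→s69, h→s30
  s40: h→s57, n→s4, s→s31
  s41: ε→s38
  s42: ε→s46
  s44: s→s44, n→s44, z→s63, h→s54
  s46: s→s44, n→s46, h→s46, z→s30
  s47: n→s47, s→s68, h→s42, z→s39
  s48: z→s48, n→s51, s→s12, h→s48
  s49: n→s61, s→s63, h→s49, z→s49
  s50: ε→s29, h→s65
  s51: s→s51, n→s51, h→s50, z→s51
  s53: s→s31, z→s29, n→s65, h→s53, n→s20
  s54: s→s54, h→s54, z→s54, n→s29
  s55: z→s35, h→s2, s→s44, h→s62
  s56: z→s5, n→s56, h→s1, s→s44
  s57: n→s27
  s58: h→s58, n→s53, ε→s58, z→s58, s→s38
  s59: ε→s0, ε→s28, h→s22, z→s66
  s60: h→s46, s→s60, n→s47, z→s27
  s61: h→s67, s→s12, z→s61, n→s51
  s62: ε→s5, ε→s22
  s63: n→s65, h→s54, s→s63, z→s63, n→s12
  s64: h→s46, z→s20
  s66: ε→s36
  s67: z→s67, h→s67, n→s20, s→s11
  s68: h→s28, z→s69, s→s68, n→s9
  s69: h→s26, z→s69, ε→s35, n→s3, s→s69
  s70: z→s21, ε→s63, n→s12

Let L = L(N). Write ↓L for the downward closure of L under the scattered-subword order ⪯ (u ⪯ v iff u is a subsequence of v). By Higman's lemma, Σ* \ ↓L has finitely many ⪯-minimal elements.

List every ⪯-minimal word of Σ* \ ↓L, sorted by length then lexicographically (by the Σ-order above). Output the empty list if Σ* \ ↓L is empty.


|Q|=71, |F|=39, |δ|=220 (34 ε).
min D↑ (36 st, q0=0, F={16}): 0:s→0,z→1,n→2,h→3 1:s→1,z→1,n→4,h→5 2:s→6,z→7,n→2,h→3 3:s→8,z→5,n→3,h→3 4:s→4,z→4,n→9,h→10 5:s→11,z→5,n→10,h→5 6:s→6,z→12,n→13,h→14 7:s→12,z→7,n→4,h→5 8:s→8,z→11,n→8,h→15 9:s→9,z→9,n→9,h→16 10:s→17,z→10,n→9,h→10 11:s→11,z→11,n→17,h→15 12:s→12,z→12,n→18,h→19 13:s→13,z→20,n→13,h→21 14:s→8,z→19,n→22,h→14 15:s→15,z→15,n→16,h→15 16:s→16,z→16,n→16,h→16 17:s→17,z→17,n→9,h→15 18:s→18,z→18,n→9,h→23 19:s→11,z→19,n→24,h→19 20:s→20,z→20,n→18,h→25 21:s→26,z→25,n→27,h→21 22:s→8,z→28,n→22,h→21 23:s→29,z→23,n→30,h→23 24:s→17,z→24,n→9,h→23 25:s→31,z→25,n→32,h→25 26:s→26,z→31,n→33,h→15 27:s→33,z→16,n→27,h→27 28:s→11,z→28,n→24,h→25 29:s→29,z→29,n→30,h→15 30:s→30,z→16,n→30,h→16 31:s→31,z→31,n→34,h→15 32:s→34,z→16,n→30,h→32 33:s→33,z→16,n→33,h→35 34:s→34,z→16,n→30,h→35 35:s→35,z→16,n→16,h→35.
'znnh': run [52, 37, 22, 6, 3] end={s29,s50,s65} rej; 4/4 del acc.
'hshn': run [52, 38, 22, 7, 1] end={s29} — reject; 4/4 single-dels accept.
'nsnhnz': |S_i|=[52, 49, 44, 36, 22, 10, 1] end={s29} ∉↓L; 6/6 deletions ∈↓L.
3 obstructions.

Antichain: [znnh, hshn, nsnhnz].


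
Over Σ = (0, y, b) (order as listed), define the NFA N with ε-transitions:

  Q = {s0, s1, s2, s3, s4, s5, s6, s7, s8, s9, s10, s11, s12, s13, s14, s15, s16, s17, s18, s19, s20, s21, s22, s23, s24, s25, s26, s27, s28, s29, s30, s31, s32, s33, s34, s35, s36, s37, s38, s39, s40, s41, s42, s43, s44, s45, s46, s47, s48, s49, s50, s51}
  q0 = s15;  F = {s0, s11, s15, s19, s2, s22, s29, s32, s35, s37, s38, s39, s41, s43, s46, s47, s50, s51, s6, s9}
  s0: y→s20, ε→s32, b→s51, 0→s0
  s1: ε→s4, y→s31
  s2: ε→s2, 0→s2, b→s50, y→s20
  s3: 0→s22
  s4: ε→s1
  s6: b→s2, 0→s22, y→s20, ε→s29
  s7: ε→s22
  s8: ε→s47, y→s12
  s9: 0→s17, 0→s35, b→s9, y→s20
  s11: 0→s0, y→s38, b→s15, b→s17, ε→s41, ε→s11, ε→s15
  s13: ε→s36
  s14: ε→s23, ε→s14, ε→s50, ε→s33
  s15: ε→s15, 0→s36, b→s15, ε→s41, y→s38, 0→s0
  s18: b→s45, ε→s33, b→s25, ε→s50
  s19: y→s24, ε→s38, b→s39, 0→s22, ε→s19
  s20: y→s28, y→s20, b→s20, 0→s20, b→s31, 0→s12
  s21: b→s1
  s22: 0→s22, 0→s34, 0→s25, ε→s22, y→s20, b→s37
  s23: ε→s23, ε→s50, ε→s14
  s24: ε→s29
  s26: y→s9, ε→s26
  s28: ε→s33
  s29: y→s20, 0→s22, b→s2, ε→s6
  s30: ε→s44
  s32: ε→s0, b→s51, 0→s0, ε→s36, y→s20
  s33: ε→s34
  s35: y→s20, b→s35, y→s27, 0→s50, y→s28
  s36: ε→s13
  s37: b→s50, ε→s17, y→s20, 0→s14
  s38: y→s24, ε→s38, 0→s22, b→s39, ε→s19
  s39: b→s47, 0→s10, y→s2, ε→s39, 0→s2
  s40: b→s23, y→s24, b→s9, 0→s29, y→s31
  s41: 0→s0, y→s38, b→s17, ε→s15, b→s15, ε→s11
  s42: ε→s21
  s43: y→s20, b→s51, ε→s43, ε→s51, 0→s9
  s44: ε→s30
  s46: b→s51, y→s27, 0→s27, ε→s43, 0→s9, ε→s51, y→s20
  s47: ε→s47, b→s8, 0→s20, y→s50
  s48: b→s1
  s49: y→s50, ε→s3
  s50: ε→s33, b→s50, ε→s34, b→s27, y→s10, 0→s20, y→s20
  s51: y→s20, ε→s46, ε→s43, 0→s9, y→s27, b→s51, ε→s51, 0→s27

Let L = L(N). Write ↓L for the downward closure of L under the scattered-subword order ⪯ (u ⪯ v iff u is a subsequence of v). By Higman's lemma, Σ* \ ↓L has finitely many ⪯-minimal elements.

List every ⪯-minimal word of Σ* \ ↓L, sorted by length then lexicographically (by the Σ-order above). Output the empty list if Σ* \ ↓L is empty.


|Q|=52, |F|=20, |δ|=148 (53 ε).
min D↑ (14 st, q0=0, F={3}): 0:0→1,y→2,b→0 1:0→1,y→3,b→4 2:0→5,y→6,b→7 3:0→3,y→3,b→3 4:0→8,y→3,b→4 5:0→5,y→3,b→9 6:0→5,y→3,b→10 7:0→10,y→10,b→11 8:0→12,y→3,b→8 9:0→13,y→3,b→13 10:0→10,y→3,b→13 11:0→3,y→13,b→11 12:0→13,y→3,b→12 13:0→3,y→3,b→13 [Hopcroft].
'0y': |S_i|=[36, 25, 8] end={s10,s12,s20,s27,s28,s31,s33,s34} — reject; 2/2 deletions ∈↓L.
'yyy': N↓-sim [36, 24, 19, 7] end={s10,s12,s20,s28,s31,s33,s34} ∉↓L; 3/3 single-dels accept.
'ybb0': N↓-sim [36, 24, 17, 11, 6] end={s12,s20,s28,s31,s33,s34} rej; 4/4 single-dels accept.
'y0b00': run [36, 24, 16, 13, 11, 6] end={s12,s20,s28,s31,s33,s34} — reject; 5/5 del acc.
'0b0000': run [36, 25, 18, 14, 11, 9, 6] end={s12,s20,s28,s31,s33,s34} rej; 6/6 single-dels accept.
5 obstructions.

Antichain: [0y, yyy, ybb0, y0b00, 0b0000].


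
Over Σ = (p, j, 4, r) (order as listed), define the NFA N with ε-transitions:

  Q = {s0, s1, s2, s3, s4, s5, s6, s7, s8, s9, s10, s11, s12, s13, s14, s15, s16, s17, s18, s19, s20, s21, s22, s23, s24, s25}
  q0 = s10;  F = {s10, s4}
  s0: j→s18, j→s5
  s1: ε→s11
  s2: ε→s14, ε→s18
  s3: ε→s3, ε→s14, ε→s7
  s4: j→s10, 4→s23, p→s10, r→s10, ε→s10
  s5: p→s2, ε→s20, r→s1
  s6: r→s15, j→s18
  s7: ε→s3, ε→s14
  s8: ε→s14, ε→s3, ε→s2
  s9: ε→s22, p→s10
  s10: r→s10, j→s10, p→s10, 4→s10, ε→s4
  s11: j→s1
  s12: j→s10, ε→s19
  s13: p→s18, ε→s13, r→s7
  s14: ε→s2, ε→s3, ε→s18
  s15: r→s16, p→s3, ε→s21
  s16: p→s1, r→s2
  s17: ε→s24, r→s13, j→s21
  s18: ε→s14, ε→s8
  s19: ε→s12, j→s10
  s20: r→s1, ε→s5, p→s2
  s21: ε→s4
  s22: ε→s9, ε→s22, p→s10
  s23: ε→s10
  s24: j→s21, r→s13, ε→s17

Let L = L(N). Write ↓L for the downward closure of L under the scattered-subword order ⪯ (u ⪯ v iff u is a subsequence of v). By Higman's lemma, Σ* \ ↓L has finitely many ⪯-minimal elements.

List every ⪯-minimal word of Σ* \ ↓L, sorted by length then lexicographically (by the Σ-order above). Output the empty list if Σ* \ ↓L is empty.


Antichain: [].

|Q|=26, |F|=2, |δ|=62 (31 ε).
min D↑ (1 st, q0=0, F={}): 0:p→0,j→0,4→0,r→0 [Hopcroft].
L(D↑) = ∅; no obstructions.


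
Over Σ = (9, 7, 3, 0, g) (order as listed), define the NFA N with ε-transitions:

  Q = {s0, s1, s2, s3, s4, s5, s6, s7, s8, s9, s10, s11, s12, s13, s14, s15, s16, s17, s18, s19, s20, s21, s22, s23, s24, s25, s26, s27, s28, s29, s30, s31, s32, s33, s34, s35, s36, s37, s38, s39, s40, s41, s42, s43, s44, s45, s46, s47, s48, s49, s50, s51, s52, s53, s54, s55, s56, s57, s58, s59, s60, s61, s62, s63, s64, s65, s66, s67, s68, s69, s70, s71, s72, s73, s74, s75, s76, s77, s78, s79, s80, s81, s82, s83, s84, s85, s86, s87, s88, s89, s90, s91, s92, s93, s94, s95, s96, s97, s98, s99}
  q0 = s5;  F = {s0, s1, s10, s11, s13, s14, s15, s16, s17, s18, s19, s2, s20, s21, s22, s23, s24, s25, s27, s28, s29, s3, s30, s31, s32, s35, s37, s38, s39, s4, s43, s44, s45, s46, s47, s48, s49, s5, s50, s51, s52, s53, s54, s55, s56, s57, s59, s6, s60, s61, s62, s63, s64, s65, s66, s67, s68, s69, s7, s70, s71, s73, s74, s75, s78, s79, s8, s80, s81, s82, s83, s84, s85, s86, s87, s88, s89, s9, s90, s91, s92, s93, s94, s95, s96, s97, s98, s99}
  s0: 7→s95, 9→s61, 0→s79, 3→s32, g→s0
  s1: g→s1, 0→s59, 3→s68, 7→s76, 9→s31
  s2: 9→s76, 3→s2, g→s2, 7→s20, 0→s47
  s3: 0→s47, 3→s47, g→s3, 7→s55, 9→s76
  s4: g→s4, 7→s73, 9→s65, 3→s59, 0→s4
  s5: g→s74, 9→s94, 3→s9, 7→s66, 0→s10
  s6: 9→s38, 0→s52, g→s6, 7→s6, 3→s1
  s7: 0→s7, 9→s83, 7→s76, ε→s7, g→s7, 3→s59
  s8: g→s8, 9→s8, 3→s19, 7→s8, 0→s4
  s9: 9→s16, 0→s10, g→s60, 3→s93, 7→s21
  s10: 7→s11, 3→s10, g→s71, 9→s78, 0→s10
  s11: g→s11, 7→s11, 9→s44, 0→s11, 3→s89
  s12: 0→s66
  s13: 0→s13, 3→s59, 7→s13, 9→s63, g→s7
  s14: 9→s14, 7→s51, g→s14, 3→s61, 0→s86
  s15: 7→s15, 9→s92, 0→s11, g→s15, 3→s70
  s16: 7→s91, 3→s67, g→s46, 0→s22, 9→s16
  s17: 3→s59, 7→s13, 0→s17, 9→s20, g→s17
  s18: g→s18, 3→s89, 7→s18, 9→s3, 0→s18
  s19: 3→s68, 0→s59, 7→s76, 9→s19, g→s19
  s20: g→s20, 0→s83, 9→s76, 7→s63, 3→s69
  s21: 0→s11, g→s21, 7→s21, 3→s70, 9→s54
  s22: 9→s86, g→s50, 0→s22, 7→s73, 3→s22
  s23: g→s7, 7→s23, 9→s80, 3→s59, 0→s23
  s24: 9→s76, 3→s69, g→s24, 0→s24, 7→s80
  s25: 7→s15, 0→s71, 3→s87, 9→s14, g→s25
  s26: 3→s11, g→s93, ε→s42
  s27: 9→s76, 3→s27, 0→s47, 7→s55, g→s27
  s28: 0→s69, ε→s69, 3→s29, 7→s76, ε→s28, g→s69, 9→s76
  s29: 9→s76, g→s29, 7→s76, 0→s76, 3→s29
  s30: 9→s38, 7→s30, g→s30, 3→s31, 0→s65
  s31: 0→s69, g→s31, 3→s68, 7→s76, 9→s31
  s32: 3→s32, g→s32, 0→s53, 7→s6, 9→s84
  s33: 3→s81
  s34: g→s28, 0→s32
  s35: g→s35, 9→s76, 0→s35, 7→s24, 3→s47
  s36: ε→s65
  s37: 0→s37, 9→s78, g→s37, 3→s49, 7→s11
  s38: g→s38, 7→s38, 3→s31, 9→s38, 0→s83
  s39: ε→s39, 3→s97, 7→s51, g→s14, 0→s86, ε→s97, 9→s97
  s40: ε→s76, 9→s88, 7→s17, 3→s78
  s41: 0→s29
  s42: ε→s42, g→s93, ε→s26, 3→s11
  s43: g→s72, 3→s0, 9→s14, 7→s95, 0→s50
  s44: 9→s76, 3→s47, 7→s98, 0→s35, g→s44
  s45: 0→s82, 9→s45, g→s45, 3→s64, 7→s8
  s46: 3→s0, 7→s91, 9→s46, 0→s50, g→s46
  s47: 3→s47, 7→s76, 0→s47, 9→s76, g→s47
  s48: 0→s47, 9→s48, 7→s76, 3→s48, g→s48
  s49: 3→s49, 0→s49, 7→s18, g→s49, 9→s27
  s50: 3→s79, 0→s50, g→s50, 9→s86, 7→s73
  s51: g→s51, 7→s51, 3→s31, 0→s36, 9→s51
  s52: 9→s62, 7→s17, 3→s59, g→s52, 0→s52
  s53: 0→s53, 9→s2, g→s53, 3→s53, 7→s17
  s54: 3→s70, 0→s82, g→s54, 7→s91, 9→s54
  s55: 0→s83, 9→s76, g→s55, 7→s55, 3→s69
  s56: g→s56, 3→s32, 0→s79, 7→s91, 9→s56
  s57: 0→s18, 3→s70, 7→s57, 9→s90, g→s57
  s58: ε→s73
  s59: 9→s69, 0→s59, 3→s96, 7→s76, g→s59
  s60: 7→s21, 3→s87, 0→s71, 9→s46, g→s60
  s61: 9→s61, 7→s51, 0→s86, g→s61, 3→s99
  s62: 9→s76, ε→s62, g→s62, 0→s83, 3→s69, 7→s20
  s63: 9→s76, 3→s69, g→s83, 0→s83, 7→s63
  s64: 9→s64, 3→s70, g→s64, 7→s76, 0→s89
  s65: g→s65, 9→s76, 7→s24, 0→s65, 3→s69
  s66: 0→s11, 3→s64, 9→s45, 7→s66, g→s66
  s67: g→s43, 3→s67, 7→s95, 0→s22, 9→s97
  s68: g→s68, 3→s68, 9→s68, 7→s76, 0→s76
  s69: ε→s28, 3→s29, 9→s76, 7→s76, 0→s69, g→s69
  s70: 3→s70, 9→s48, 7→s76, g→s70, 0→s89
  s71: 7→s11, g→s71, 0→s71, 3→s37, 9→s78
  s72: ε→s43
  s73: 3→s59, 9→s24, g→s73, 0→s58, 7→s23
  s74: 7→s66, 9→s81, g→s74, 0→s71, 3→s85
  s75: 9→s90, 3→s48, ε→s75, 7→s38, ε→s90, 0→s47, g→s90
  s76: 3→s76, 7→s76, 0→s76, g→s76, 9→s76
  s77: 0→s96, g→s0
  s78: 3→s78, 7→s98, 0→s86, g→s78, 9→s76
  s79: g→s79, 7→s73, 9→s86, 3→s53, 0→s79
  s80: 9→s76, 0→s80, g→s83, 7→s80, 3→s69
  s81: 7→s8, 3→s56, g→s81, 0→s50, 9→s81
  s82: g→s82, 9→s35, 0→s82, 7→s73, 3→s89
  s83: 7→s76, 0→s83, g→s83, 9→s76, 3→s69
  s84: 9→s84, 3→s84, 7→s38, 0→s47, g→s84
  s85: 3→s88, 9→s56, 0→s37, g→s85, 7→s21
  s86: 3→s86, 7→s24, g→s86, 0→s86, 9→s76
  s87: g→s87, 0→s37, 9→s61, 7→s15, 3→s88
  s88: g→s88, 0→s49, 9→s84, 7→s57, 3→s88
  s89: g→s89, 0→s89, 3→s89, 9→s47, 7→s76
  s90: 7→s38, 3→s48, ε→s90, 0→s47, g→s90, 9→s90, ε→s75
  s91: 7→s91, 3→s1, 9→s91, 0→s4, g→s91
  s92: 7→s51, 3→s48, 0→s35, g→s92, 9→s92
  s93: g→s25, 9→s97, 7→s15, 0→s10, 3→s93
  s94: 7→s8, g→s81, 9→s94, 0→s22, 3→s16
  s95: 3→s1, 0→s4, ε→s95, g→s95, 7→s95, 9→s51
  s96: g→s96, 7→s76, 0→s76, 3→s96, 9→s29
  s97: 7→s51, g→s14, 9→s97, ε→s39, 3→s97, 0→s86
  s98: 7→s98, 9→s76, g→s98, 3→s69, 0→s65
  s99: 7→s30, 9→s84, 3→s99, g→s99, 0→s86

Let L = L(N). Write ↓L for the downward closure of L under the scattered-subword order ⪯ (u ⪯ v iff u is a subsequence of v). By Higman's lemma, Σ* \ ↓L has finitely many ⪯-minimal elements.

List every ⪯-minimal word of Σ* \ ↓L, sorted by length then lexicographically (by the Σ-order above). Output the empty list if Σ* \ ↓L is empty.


|Q|=100, |F|=88, |δ|=479 (20 ε).
min D↑ (86 st, q0=0, F={29}): 0:9→1,7→2,3→3,0→4,g→5 1:9→1,7→6,3→7,0→8,g→9 2:9→10,7→2,3→11,0→12,g→2 3:9→7,7→13,3→14,0→4,g→15 4:9→16,7→12,3→4,0→4,g→17 5:9→9,7→2,3→18,0→17,g→5 6:9→6,7→6,3→19,0→20,g→6 7:9→7,7→21,3→22,0→8,g→23 8:9→24,7→25,3→8,0→8,g→26 9:9→9,7→6,3→27,0→26,g→9 10:9→10,7→6,3→11,0→28,g→10 11:9→11,7→29,3→30,0→31,g→11 12:9→32,7→12,3→31,0→12,g→12 13:9→33,7→13,3→30,0→12,g→13 14:9→34,7→35,3→14,0→4,g→36 15:9→23,7→13,3→37,0→17,g→15 16:9→29,7→38,3→16,0→24,g→16 17:9→16,7→12,3→39,0→17,g→17 18:9→27,7→13,3→40,0→39,g→18 19:9→19,7→29,3→41,0→42,g→19 20:9→43,7→25,3→42,0→20,g→20 21:9→21,7→21,3→44,0→20,g→21 22:9→34,7→45,3→22,0→8,g→46 23:9→23,7→21,3→47,0→26,g→23 24:9→29,7→48,3→24,0→24,g→24 25:9→48,7→49,3→42,0→25,g→25 26:9→24,7→25,3→50,0→26,g→26 27:9→27,7→21,3→51,0→50,g→27 28:9→52,7→25,3→31,0→28,g→28 29:9→29,7→29,3→29,0→29,g→29 30:9→53,7→29,3→30,0→31,g→30 31:9→54,7→29,3→31,0→31,g→31 32:9→29,7→38,3→54,0→52,g→32 33:9→33,7→21,3→30,0→28,g→33 34:9→34,7→55,3→34,0→24,g→56 35:9→57,7→35,3→30,0→12,g→35 36:9→56,7→35,3→37,0→17,g→36 37:9→58,7→35,3→40,0→39,g→37 38:9→29,7→38,3→59,0→43,g→38 39:9→16,7→12,3→60,0→39,g→39 40:9→61,7→62,3→40,0→60,g→40 41:9→41,7→29,3→41,0→29,g→41 42:9→59,7→29,3→63,0→42,g→42 43:9→29,7→48,3→59,0→43,g→43 44:9→64,7→29,3→41,0→42,g→44 45:9→55,7→45,3→44,0→20,g→45 46:9→56,7→45,3→47,0→26,g→46 47:9→58,7→45,3→51,0→50,g→47 48:9→29,7→65,3→59,0→48,g→48 49:9→65,7→49,3→42,0→49,g→66 50:9→24,7→25,3→67,0→50,g→50 51:9→61,7→68,3→51,0→67,g→51 52:9→29,7→48,3→54,0→52,g→52 53:9→53,7→29,3→53,0→54,g→53 54:9→29,7→29,3→54,0→54,g→54 55:9→55,7→55,3→64,0→43,g→55 56:9→56,7→55,3→58,0→24,g→56 57:9→57,7→55,3→53,0→52,g→57 58:9→58,7→55,3→69,0→24,g→58 59:9→29,7→29,3→70,0→59,g→59 60:9→71,7→72,3→60,0→60,g→60 61:9→61,7→73,3→61,0→54,g→61 62:9→74,7→62,3→30,0→72,g→62 63:9→70,7→29,3→63,0→29,g→63 64:9→64,7→29,3→41,0→59,g→64 65:9→29,7→65,3→59,0→65,g→75 66:9→75,7→29,3→42,0→66,g→66 67:9→76,7→77,3→67,0→67,g→67 68:9→73,7→68,3→44,0→78,g→68 69:9→61,7→79,3→69,0→24,g→69 70:9→29,7→29,3→70,0→29,g→70 71:9→29,7→80,3→71,0→54,g→71 72:9→81,7→72,3→31,0→72,g→72 73:9→73,7→73,3→64,0→75,g→73 74:9→74,7→73,3→53,0→54,g→74 75:9→29,7→29,3→59,0→75,g→75 76:9→29,7→82,3→76,0→54,g→76 77:9→82,7→83,3→42,0→77,g→77 78:9→84,7→77,3→42,0→78,g→78 79:9→73,7→79,3→64,0→43,g→79 80:9→29,7→80,3→59,0→75,g→80 81:9→29,7→80,3→54,0→54,g→81 82:9→29,7→85,3→59,0→75,g→82 83:9→85,7→83,3→42,0→83,g→66 84:9→29,7→82,3→59,0→75,g→84 85:9→29,7→85,3→59,0→75,g→75 (ε-aug+det+¬).
'737': run [92, 55, 15, 1] end={s76} rej; 3/3 deletions ∈↓L.
'099': run [92, 44, 21, 1] end={s76} ∉↓L; 3/3 single-dels accept.
'97330': run [92, 73, 35, 10, 4, 1] end={s76} — reject; 5/5 del acc.
'33909': |S_i|=[92, 85, 73, 37, 12, 1] end={s76} rej; 5/5 single-dels accept.
'9077g7': N↓-sim [92, 73, 32, 17, 12, 8, 1] end={s76} — reject; 6/6 del acc.
'g33907': |S_i|=[92, 82, 69, 44, 20, 6, 1] end={s76} — reject; 6/6 deletions ∈↓L.
6 minimals (antichain).

min(Σ*\↓L) = [737, 099, 97330, 33909, 9077g7, g33907].
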